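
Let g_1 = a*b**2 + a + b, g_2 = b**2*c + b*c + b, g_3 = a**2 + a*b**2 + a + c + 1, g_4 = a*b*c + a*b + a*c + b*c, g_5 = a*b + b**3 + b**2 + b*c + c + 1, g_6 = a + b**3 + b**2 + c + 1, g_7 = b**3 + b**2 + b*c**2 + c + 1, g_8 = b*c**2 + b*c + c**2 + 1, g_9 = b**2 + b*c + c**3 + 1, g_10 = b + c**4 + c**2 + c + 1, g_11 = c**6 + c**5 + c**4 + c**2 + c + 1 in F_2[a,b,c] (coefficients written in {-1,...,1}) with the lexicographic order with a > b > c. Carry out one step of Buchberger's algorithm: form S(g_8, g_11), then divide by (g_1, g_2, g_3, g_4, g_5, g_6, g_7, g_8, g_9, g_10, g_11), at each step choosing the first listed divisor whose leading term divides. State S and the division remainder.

lcm(LM(g_8), LM(g_11)) = b*c**6.
S = (lcm/LT(g_8))·g_8 − (lcm/LT(g_11))·g_11 = b*c**4 + b*c**2 + b*c + b + c**6 + c**4.
Reduce S modulo (g_1, g_2, g_3, g_4, g_5, g_6, g_7, g_8, g_9, g_10, g_11) in that order:
  leading term b*c**4: subtract (c**2)·g_8 from b*c**4 + b*c**2 + b*c + b + c**6 + c**4 → b*c**3 + b*c**2 + b*c + b + c**6 + c**2
  leading term b*c**3: subtract (c)·g_8 from b*c**3 + b*c**2 + b*c + b + c**6 + c**2 → b*c + b + c**6 + c**3 + c**2 + c
  leading term b*c: subtract (c)·g_10 from b*c + b + c**6 + c**3 + c**2 + c → b + c**6 + c**5
  leading term b: subtract (1)·g_10 from b + c**6 + c**5 → c**6 + c**5 + c**4 + c**2 + c + 1
  leading term c**6: subtract (1)·g_11 from c**6 + c**5 + c**4 + c**2 + c + 1 → 0
The remainder is 0, so this S-polynomial contributes no new basis element.

S(g_8, g_11) = b*c**4 + b*c**2 + b*c + b + c**6 + c**4; remainder on division = 0.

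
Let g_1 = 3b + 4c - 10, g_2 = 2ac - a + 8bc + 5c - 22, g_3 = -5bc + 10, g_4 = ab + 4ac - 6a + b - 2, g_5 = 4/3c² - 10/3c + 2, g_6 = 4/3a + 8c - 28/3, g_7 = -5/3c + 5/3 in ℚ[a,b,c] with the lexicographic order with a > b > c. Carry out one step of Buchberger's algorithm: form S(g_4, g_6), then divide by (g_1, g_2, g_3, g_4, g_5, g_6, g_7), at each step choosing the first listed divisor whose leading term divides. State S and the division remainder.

lcm(LM(g_4), LM(g_6)) = ab.
S = (lcm/LT(g_4))·g_4 − (lcm/LT(g_6))·g_6 = 4ac - 6a - 6bc + 8b - 2.
Reduce S modulo (g_1, g_2, g_3, g_4, g_5, g_6, g_7) in that order:
  leading term ac: subtract (2)·g_2 from 4ac - 6a - 6bc + 8b - 2 → -4a - 22bc + 8b - 10c + 42
  leading term a: subtract (-3)·g_6 from -4a - 22bc + 8b - 10c + 42 → -22bc + 8b + 14c + 14
  leading term bc: subtract (-22/3c)·g_1 from -22bc + 8b + 14c + 14 → 8b + 88/3c² - 178/3c + 14
  leading term b: subtract (8/3)·g_1 from 8b + 88/3c² - 178/3c + 14 → 88/3c² - 70c + 122/3
  leading term c²: subtract (22)·g_5 from 88/3c² - 70c + 122/3 → 10/3c - 10/3
  leading term c: subtract (-2)·g_7 from 10/3c - 10/3 → 0
The remainder is 0, so this S-polynomial contributes no new basis element.
This is the inner loop of Buchberger's algorithm — each nonzero remainder becomes a new basis element.

S(g_4, g_6) = 4ac - 6a - 6bc + 8b - 2; remainder on division = 0.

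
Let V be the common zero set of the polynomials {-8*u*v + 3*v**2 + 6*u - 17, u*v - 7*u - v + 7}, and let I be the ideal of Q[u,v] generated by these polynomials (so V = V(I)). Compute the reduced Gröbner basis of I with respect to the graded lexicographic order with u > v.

f_1 = -8*u*v + 3*v**2 + 6*u - 17, LT = u*v.
f_2 = u*v - 7*u - v + 7, LT = u*v.

S(f_1,f_2): lcm = u*v. S = -3/8*v**2 + 25/4*u + v - 39/8.
  reduce S modulo (f_1, f_2):
  remainder -3/8*v**2 + 25/4*u + v - 39/8 ≠ 0; add g_3 = -3/8*v**2 + 25/4*u + v - 39/8 to the basis.

S(f_1,g_3): lcm = u*v**2. S = -3/8*v**3 + 50/3*u**2 + 23/12*u*v - 13*u + 17/8*v.
  reduce S modulo (f_1, f_2, g_3):
  remainder 50/3*u**2 - 60*u + 130/3 ≠ 0; add g_4 = 50/3*u**2 - 60*u + 130/3 to the basis.

The other S-polynomials (S(f_2,g_3), S(f_1,g_4), S(f_2,g_4), S(g_3,g_4)) all reduce to 0 modulo the current basis, so we have a Gröbner basis.
Inter-reduce: drop elements whose leading term is divisible by another's, tail-reduce, and make monic.

G = {u**2 - 18/5*u + 13/5, u*v - 7*u - v + 7, v**2 - 50/3*u - 8/3*v + 13}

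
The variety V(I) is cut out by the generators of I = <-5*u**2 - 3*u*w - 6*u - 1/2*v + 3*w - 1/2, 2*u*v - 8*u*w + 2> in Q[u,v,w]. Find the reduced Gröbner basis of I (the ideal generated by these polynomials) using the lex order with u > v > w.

G = {u - 1/10*v**2 + v*w - 1/10*v - 12/5*w**2 + w + 6/5, v**3 - 14*v**2*w + v**2 + 64*v*w**2 - 14*v*w - 12*v - 96*w**3 + 40*w**2 + 48*w + 10}

f_1 = -5*u**2 - 3*u*w - 6*u - 1/2*v + 3*w - 1/2, LT = u**2.
f_2 = 2*u*v - 8*u*w + 2, LT = u*v.

S(f_1,f_2): lcm = u**2*v. S = 4*u**2*w + 3/5*u*v*w + 6/5*u*v - u + 1/10*v**2 - 3/5*v*w + 1/10*v.
  leading term u**2*w: subtract (-4/5*w)·f_1 from 4*u**2*w + 3/5*u*v*w + 6/5*u*v - u + 1/10*v**2 - 3/5*v*w + 1/10*v → 3/5*u*v*w + 6/5*u*v - 12/5*u*w**2 - 24/5*u*w - u + 1/10*v**2 - v*w + 1/10*v + 12/5*w**2 - 2/5*w
  leading term u*v*w: subtract (3/10*w)·f_2 from 3/5*u*v*w + 6/5*u*v - 12/5*u*w**2 - 24/5*u*w - u + 1/10*v**2 - v*w + 1/10*v + 12/5*w**2 - 2/5*w → 6/5*u*v - 24/5*u*w - u + 1/10*v**2 - v*w + 1/10*v + 12/5*w**2 - w
  leading term u*v: subtract (3/5)·f_2 from 6/5*u*v - 24/5*u*w - u + 1/10*v**2 - v*w + 1/10*v + 12/5*w**2 - w → -u + 1/10*v**2 - v*w + 1/10*v + 12/5*w**2 - w - 6/5
  leading term u: no divisor's leading term divides it; move -u to the remainder.
  leading term v**2: no divisor's leading term divides it; move 1/10*v**2 to the remainder.
  leading term v*w: no divisor's leading term divides it; move -v*w to the remainder.
  leading term v: no divisor's leading term divides it; move 1/10*v to the remainder.
  leading term w**2: no divisor's leading term divides it; move 12/5*w**2 to the remainder.
  leading term w: no divisor's leading term divides it; move -w to the remainder.
  leading term 1: no divisor's leading term divides it; move -6/5 to the remainder.
  remainder -u + 1/10*v**2 - v*w + 1/10*v + 12/5*w**2 - w - 6/5 ≠ 0; add g_3 = -u + 1/10*v**2 - v*w + 1/10*v + 12/5*w**2 - w - 6/5 to the basis.

S(f_1,g_3): lcm = u**2. S = 1/10*u*v**2 - u*v*w + 1/10*u*v + 12/5*u*w**2 - 2/5*u*w + 1/10*v - 3/5*w + 1/10.
  leading term u*v**2: subtract (1/20*v)·f_2 from 1/10*u*v**2 - u*v*w + 1/10*u*v + 12/5*u*w**2 - 2/5*u*w + 1/10*v - 3/5*w + 1/10 → -3/5*u*v*w + 1/10*u*v + 12/5*u*w**2 - 2/5*u*w - 3/5*w + 1/10
  leading term u*v*w: subtract (-3/10*w)·f_2 from -3/5*u*v*w + 1/10*u*v + 12/5*u*w**2 - 2/5*u*w - 3/5*w + 1/10 → 1/10*u*v - 2/5*u*w + 1/10
  leading term u*v: subtract (1/20)·f_2 from 1/10*u*v - 2/5*u*w + 1/10 → 0
  remainder 0.

S(f_2,g_3): lcm = u*v. S = -4*u*w + 1/10*v**3 - v**2*w + 1/10*v**2 + 12/5*v*w**2 - v*w - 6/5*v + 1.
  leading term u*w: subtract (4*w)·g_3 from -4*u*w + 1/10*v**3 - v**2*w + 1/10*v**2 + 12/5*v*w**2 - v*w - 6/5*v + 1 → 1/10*v**3 - 7/5*v**2*w + 1/10*v**2 + 32/5*v*w**2 - 7/5*v*w - 6/5*v - 48/5*w**3 + 4*w**2 + 24/5*w + 1
  leading term v**3: no divisor's leading term divides it; move 1/10*v**3 to the remainder.
  leading term v**2*w: no divisor's leading term divides it; move -7/5*v**2*w to the remainder.
  leading term v**2: no divisor's leading term divides it; move 1/10*v**2 to the remainder.
  leading term v*w**2: no divisor's leading term divides it; move 32/5*v*w**2 to the remainder.
  leading term v*w: no divisor's leading term divides it; move -7/5*v*w to the remainder.
  leading term v: no divisor's leading term divides it; move -6/5*v to the remainder.
  leading term w**3: no divisor's leading term divides it; move -48/5*w**3 to the remainder.
  leading term w**2: no divisor's leading term divides it; move 4*w**2 to the remainder.
  leading term w: no divisor's leading term divides it; move 24/5*w to the remainder.
  leading term 1: no divisor's leading term divides it; move 1 to the remainder.
  remainder 1/10*v**3 - 7/5*v**2*w + 1/10*v**2 + 32/5*v*w**2 - 7/5*v*w - 6/5*v - 48/5*w**3 + 4*w**2 + 24/5*w + 1 ≠ 0; add g_4 = 1/10*v**3 - 7/5*v**2*w + 1/10*v**2 + 32/5*v*w**2 - 7/5*v*w - 6/5*v - 48/5*w**3 + 4*w**2 + 24/5*w + 1 to the basis.

S(f_1,g_4): leading monomials are coprime, so the S-polynomial reduces to 0 (Buchberger's first criterion).
S(f_2,g_4): lcm = u*v**3. S = 10*u*v**2*w - u*v**2 - 64*u*v*w**2 + 14*u*v*w + 12*u*v + 96*u*w**3 - 40*u*w**2 - 48*u*w - 10*u + v**2.
  leading term u*v**2*w: subtract (5*v*w)·f_2 from 10*u*v**2*w - u*v**2 - 64*u*v*w**2 + 14*u*v*w + 12*u*v + 96*u*w**3 - 40*u*w**2 - 48*u*w - 10*u + v**2 → -u*v**2 - 24*u*v*w**2 + 14*u*v*w + 12*u*v + 96*u*w**3 - 40*u*w**2 - 48*u*w - 10*u + v**2 - 10*v*w
  leading term u*v**2: subtract (-1/2*v)·f_2 from -u*v**2 - 24*u*v*w**2 + 14*u*v*w + 12*u*v + 96*u*w**3 - 40*u*w**2 - 48*u*w - 10*u + v**2 - 10*v*w → -24*u*v*w**2 + 10*u*v*w + 12*u*v + 96*u*w**3 - 40*u*w**2 - 48*u*w - 10*u + v**2 - 10*v*w + v
  leading term u*v*w**2: subtract (-12*w**2)·f_2 from -24*u*v*w**2 + 10*u*v*w + 12*u*v + 96*u*w**3 - 40*u*w**2 - 48*u*w - 10*u + v**2 - 10*v*w + v → 10*u*v*w + 12*u*v - 40*u*w**2 - 48*u*w - 10*u + v**2 - 10*v*w + v + 24*w**2
  leading term u*v*w: subtract (5*w)·f_2 from 10*u*v*w + 12*u*v - 40*u*w**2 - 48*u*w - 10*u + v**2 - 10*v*w + v + 24*w**2 → 12*u*v - 48*u*w - 10*u + v**2 - 10*v*w + v + 24*w**2 - 10*w
  leading term u*v: subtract (6)·f_2 from 12*u*v - 48*u*w - 10*u + v**2 - 10*v*w + v + 24*w**2 - 10*w → -10*u + v**2 - 10*v*w + v + 24*w**2 - 10*w - 12
  leading term u: subtract (10)·g_3 from -10*u + v**2 - 10*v*w + v + 24*w**2 - 10*w - 12 → 0
  remainder 0.

S(g_3,g_4): leading monomials are coprime, so the S-polynomial reduces to 0 (Buchberger's first criterion).
Every S-polynomial of the final basis reduces to 0, so we have a Gröbner basis.
Inter-reduce: drop elements whose leading term is divisible by another's, tail-reduce, and make monic.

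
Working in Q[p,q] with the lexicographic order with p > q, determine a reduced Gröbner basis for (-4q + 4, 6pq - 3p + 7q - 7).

f_1 = -4q + 4, LT = q.
f_2 = 6pq - 3p + 7q - 7, LT = pq.

S(f_1,f_2): lcm = pq. S = -1/2p - 7/6q + 7/6.
  reduce S modulo (f_1, f_2):
  remainder -1/2p ≠ 0; add g_3 = -1/2p to the basis.

The other S-polynomials (S(f_1,g_3), S(f_2,g_3)) all reduce to 0 modulo the current basis, so we have a Gröbner basis.
Inter-reduce: drop elements whose leading term is divisible by another's, tail-reduce, and make monic.

G = {p, q - 1}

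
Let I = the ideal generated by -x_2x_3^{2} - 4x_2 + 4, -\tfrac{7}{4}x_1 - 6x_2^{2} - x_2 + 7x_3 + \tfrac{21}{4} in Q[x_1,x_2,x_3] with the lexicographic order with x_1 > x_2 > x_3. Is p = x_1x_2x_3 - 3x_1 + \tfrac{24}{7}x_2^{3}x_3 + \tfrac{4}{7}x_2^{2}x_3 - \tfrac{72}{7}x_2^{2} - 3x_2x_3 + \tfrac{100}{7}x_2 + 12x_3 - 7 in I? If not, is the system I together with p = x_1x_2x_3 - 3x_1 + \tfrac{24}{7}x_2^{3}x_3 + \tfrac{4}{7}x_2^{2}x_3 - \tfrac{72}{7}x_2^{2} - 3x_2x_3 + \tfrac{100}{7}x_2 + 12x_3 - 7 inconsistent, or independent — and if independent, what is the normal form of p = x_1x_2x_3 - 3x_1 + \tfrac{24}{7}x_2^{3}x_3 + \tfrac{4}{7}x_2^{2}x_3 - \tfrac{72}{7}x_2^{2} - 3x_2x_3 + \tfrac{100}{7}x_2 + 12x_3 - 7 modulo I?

x_1x_2x_3 - 3x_1 + \tfrac{24}{7}x_2^{3}x_3 + \tfrac{4}{7}x_2^{2}x_3 - \tfrac{72}{7}x_2^{2} - 3x_2x_3 + \tfrac{100}{7}x_2 + 12x_3 - 7 lies in I (it reduces to 0).

First compute the reduced Gröbner basis of I by Buchberger's algorithm.
f_1 = -x_2x_3^{2} - 4x_2 + 4, LT = x_2x_3^{2}.
f_2 = -\tfrac{7}{4}x_1 - 6x_2^{2} - x_2 + 7x_3 + \tfrac{21}{4}, LT = x_1.

S(f_1,f_2): leading monomials are coprime, so the S-polynomial reduces to 0 (Buchberger's first criterion).
Every S-polynomial of the final basis reduces to 0, so we have a Gröbner basis.
Inter-reduce: drop elements whose leading term is divisible by another's, tail-reduce, and make monic.
Reduced Gröbner basis: {x_1 + \tfrac{24}{7}x_2^{2} + \tfrac{4}{7}x_2 - 4x_3 - 3, x_2x_3^{2} + 4x_2 - 4}.
Label its elements g_1 = x_1 + \tfrac{24}{7}x_2^{2} + \tfrac{4}{7}x_2 - 4x_3 - 3, g_2 = x_2x_3^{2} + 4x_2 - 4.

Reduce p = x_1x_2x_3 - 3x_1 + \tfrac{24}{7}x_2^{3}x_3 + \tfrac{4}{7}x_2^{2}x_3 - \tfrac{72}{7}x_2^{2} - 3x_2x_3 + \tfrac{100}{7}x_2 + 12x_3 - 7 modulo G:
  leading term x_1x_2x_3: subtract (x_2x_3)·g_1 from x_1x_2x_3 - 3x_1 + \tfrac{24}{7}x_2^{3}x_3 + \tfrac{4}{7}x_2^{2}x_3 - \tfrac{72}{7}x_2^{2} - 3x_2x_3 + \tfrac{100}{7}x_2 + 12x_3 - 7 → -3x_1 - \tfrac{72}{7}x_2^{2} + 4x_2x_3^{2} + \tfrac{100}{7}x_2 + 12x_3 - 7
  leading term x_1: subtract (-3)·g_1 from -3x_1 - \tfrac{72}{7}x_2^{2} + 4x_2x_3^{2} + \tfrac{100}{7}x_2 + 12x_3 - 7 → 4x_2x_3^{2} + 16x_2 - 16
  leading term x_2x_3^{2}: subtract (4)·g_2 from 4x_2x_3^{2} + 16x_2 - 16 → 0
  normal form = 0.
Since the normal form is 0, p ∈ I.

The remainder on division by a Gröbner basis is unique — it is the normal form.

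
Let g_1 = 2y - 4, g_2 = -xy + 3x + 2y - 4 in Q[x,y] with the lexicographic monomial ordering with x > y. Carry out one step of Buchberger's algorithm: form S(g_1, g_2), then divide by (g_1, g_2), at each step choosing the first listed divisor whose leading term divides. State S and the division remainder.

S(g_1, g_2) = x + 2y - 4; remainder on division = x.

lcm(LM(g_1), LM(g_2)) = xy.
S = (lcm/LT(g_1))·g_1 − (lcm/LT(g_2))·g_2 = x + 2y - 4.
Reduce S modulo (g_1, g_2) in that order:
  leading term x: no divisor's leading term divides it; move x to the remainder.
  leading term y: subtract (1)·g_1 from 2y - 4 → 0
The remainder x is nonzero, so it would be added as the next basis element.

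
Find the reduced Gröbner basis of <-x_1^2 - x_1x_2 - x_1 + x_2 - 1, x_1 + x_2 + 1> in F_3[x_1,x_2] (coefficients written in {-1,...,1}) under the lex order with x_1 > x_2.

Buchberger's algorithm terminates because the ascending chain of leading-term ideals stabilizes.

f_1 = -x_1^2 - x_1x_2 - x_1 + x_2 - 1, LT = x_1^2.
f_2 = x_1 + x_2 + 1, LT = x_1.

S(f_1,f_2): lcm = x_1^2. S = -x_2 + 1.
  leading term x_2: no divisor's leading term divides it; move -x_2 to the remainder.
  leading term 1: no divisor's leading term divides it; move 1 to the remainder.
  remainder -x_2 + 1 ≠ 0; add g_3 = -x_2 + 1 to the basis.

The other S-polynomials (S(f_1,g_3), S(f_2,g_3)) all reduce to 0 modulo the current basis, so we have a Gröbner basis.
Inter-reduce: drop elements whose leading term is divisible by another's, tail-reduce, and make monic.

G = {x_1 - 1, x_2 - 1}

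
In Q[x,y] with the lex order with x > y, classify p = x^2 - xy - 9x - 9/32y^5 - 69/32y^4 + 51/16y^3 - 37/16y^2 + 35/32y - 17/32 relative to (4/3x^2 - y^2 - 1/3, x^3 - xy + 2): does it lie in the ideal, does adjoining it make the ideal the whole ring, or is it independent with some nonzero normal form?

x^2 - xy - 9x - 9/32y^5 - 69/32y^4 + 51/16y^3 - 37/16y^2 + 35/32y - 17/32 lies in I (it reduces to 0).

First compute the reduced Gröbner basis of I by Buchberger's algorithm.
f_1 = 4/3x^2 - y^2 - 1/3, LT = x^2.
f_2 = x^3 - xy + 2, LT = x^3.

S(f_1,f_2): lcm = x^3. S = -3/4xy^2 + xy - 1/4x - 2.
  reduce S modulo (f_1, f_2):
  remainder -3/4xy^2 + xy - 1/4x - 2 ≠ 0; add h_3 = -3/4xy^2 + xy - 1/4x - 2 to the basis.

S(f_1,h_3): lcm = x^2y^2. S = 4/3x^2y - 1/3x^2 - 8/3x - 3/4y^4 - 1/4y^2.
  reduce S modulo (f_1, f_2, h_3):
  remainder -8/3x - 3/4y^4 + y^3 - 1/2y^2 + 1/3y - 1/12 ≠ 0; add h_4 = -8/3x - 3/4y^4 + y^3 - 1/2y^2 + 1/3y - 1/12 to the basis.

S(f_2,h_4): lcm = x^3. S = -9/32x^2y^4 + 3/8x^2y^3 - 3/16x^2y^2 + 1/8x^2y - 1/32x^2 - xy + 2.
  reduce S modulo (f_1, f_2, h_3, h_4):
  remainder -27/128y^6 + 9/16y^5 - 75/128y^4 + 3/8y^3 - 25/128y^2 + 1/16y + 255/128 ≠ 0; add h_5 = -27/128y^6 + 9/16y^5 - 75/128y^4 + 3/8y^3 - 25/128y^2 + 1/16y + 255/128 to the basis.

The other S-polynomials (S(f_2,h_3), S(f_1,h_4), S(h_3,h_4), S(f_1,h_5), S(f_2,h_5), S(h_3,h_5), S(h_4,h_5)) all reduce to 0 modulo the current basis, so we have a Gröbner basis.
Inter-reduce: drop elements whose leading term is divisible by another's, tail-reduce, and make monic.
Reduced Gröbner basis: {x + 9/32y^4 - 3/8y^3 + 3/16y^2 - 1/8y + 1/32, y^6 - 8/3y^5 + 25/9y^4 - 16/9y^3 + 25/27y^2 - 8/27y - 85/9}.
Label its elements g_1 = x + 9/32y^4 - 3/8y^3 + 3/16y^2 - 1/8y + 1/32, g_2 = y^6 - 8/3y^5 + 25/9y^4 - 16/9y^3 + 25/27y^2 - 8/27y - 85/9.

Reduce p = x^2 - xy - 9x - 9/32y^5 - 69/32y^4 + 51/16y^3 - 37/16y^2 + 35/32y - 17/32 modulo G:
  leading term x^2: subtract (x)·g_1 from x^2 - xy - 9x - 9/32y^5 - 69/32y^4 + 51/16y^3 - 37/16y^2 + 35/32y - 17/32 → -9/32xy^4 + 3/8xy^3 - 3/16xy^2 - 7/8xy - 289/32x - 9/32y^5 - 69/32y^4 + 51/16y^3 - 37/16y^2 + 35/32y - 17/32
  leading term xy^4: subtract (-9/32y^4)·g_1 from -9/32xy^4 + 3/8xy^3 - 3/16xy^2 - 7/8xy - 289/32x - 9/32y^5 - 69/32y^4 + 51/16y^3 - 37/16y^2 + 35/32y - 17/32 → 3/8xy^3 - 3/16xy^2 - 7/8xy - 289/32x + 81/1024y^8 - 27/256y^7 + 27/512y^6 - 81/256y^5 - 2199/1024y^4 + 51/16y^3 - 37/16y^2 + 35/32y - 17/32
  leading term xy^3: subtract (3/8y^3)·g_1 from 3/8xy^3 - 3/16xy^2 - 7/8xy - 289/32x + 81/1024y^8 - 27/256y^7 + 27/512y^6 - 81/256y^5 - 2199/1024y^4 + 51/16y^3 - 37/16y^2 + 35/32y - 17/32 → -3/16xy^2 - 7/8xy - 289/32x + 81/1024y^8 - 27/128y^7 + 99/512y^6 - 99/256y^5 - 2151/1024y^4 + 813/256y^3 - 37/16y^2 + 35/32y - 17/32
  leading term xy^2: subtract (-3/16y^2)·g_1 from -3/16xy^2 - 7/8xy - 289/32x + 81/1024y^8 - 27/128y^7 + 99/512y^6 - 99/256y^5 - 2151/1024y^4 + 813/256y^3 - 37/16y^2 + 35/32y - 17/32 → -7/8xy - 289/32x + 81/1024y^8 - 27/128y^7 + 63/256y^6 - 117/256y^5 - 2115/1024y^4 + 807/256y^3 - 1181/512y^2 + 35/32y - 17/32
  leading term xy: subtract (-7/8y)·g_1 from -7/8xy - 289/32x + 81/1024y^8 - 27/128y^7 + 63/256y^6 - 117/256y^5 - 2115/1024y^4 + 807/256y^3 - 1181/512y^2 + 35/32y - 17/32 → -289/32x + 81/1024y^8 - 27/128y^7 + 63/256y^6 - 27/128y^5 - 2451/1024y^4 + 849/256y^3 - 1237/512y^2 + 287/256y - 17/32
  leading term x: subtract (-289/32)·g_1 from -289/32x + 81/1024y^8 - 27/128y^7 + 63/256y^6 - 27/128y^5 - 2451/1024y^4 + 849/256y^3 - 1237/512y^2 + 287/256y - 17/32 → 81/1024y^8 - 27/128y^7 + 63/256y^6 - 27/128y^5 + 75/512y^4 - 9/128y^3 - 185/256y^2 - 1/128y - 255/1024
  leading term y^8: subtract (81/1024y^2)·g_2 from 81/1024y^8 - 27/128y^7 + 63/256y^6 - 27/128y^5 + 75/512y^4 - 9/128y^3 - 185/256y^2 - 1/128y - 255/1024 → 27/1024y^6 - 9/128y^5 + 75/1024y^4 - 3/64y^3 + 25/1024y^2 - 1/128y - 255/1024
  leading term y^6: subtract (27/1024)·g_2 from 27/1024y^6 - 9/128y^5 + 75/1024y^4 - 3/64y^3 + 25/1024y^2 - 1/128y - 255/1024 → 0
  normal form = 0.
Since the normal form is 0, p ∈ I.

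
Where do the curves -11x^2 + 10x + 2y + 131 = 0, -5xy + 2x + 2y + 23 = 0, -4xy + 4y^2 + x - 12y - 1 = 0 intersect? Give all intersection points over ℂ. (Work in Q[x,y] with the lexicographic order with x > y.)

{(-3, -1)}

Compute a lex Gröbner basis by Buchberger's algorithm.
f_1 = -11x^2 + 10x + 2y + 131, LT = x^2.
f_2 = -5xy + 2x + 2y + 23, LT = xy.
f_3 = -4xy + x + 4y^2 - 12y - 1, LT = xy.

S(f_1,f_2): lcm = x^2y. S = 2/5x^2 - 28/55xy + 23/5x - 2/11y^2 - 131/11y.
  leading term x^2: subtract (-2/55)·f_1 from 2/5x^2 - 28/55xy + 23/5x - 2/11y^2 - 131/11y → -28/55xy + 273/55x - 2/11y^2 - 651/55y + 262/55
  leading term xy: subtract (28/275)·f_2 from -28/55xy + 273/55x - 2/11y^2 - 651/55y + 262/55 → 119/25x - 2/11y^2 - 301/25y + 666/275
  leading term x: no divisor's leading term divides it; move 119/25x to the remainder.
  leading term y^2: no divisor's leading term divides it; move -2/11y^2 to the remainder.
  leading term y: no divisor's leading term divides it; move -301/25y to the remainder.
  leading term 1: no divisor's leading term divides it; move 666/275 to the remainder.
  remainder 119/25x - 2/11y^2 - 301/25y + 666/275 ≠ 0; add h_4 = 119/25x - 2/11y^2 - 301/25y + 666/275 to the basis.

S(f_1,f_3): lcm = x^2y. S = 1/4x^2 + xy^2 - 43/11xy - 1/4x - 2/11y^2 - 131/11y.
  leading term x^2: subtract (-1/44)·f_1 from 1/4x^2 + xy^2 - 43/11xy - 1/4x - 2/11y^2 - 131/11y → xy^2 - 43/11xy - 1/44x - 2/11y^2 - 261/22y + 131/44
  leading term xy^2: subtract (-1/5y)·f_2 from xy^2 - 43/11xy - 1/44x - 2/11y^2 - 261/22y + 131/44 → -193/55xy - 1/44x + 12/55y^2 - 799/110y + 131/44
  leading term xy: subtract (193/275)·f_2 from -193/55xy - 1/44x + 12/55y^2 - 799/110y + 131/44 → -1569/1100x + 12/55y^2 - 4767/550y - 14481/1100
  leading term x: subtract (-1569/5236)·h_4 from -1569/1100x + 12/55y^2 - 4767/550y - 14481/1100 → 23571/143990y^2 - 45909/3740y - 716427/57596
  leading term y^2: no divisor's leading term divides it; move 23571/143990y^2 to the remainder.
  leading term y: no divisor's leading term divides it; move -45909/3740y to the remainder.
  leading term 1: no divisor's leading term divides it; move -716427/57596 to the remainder.
  remainder 23571/143990y^2 - 45909/3740y - 716427/57596 ≠ 0; add h_5 = 23571/143990y^2 - 45909/3740y - 716427/57596 to the basis.

S(f_2,f_3): lcm = xy. S = -3/20x + y^2 - 17/5y - 97/20.
  leading term x: subtract (-15/476)·h_4 from -3/20x + y^2 - 17/5y - 97/20 → 2603/2618y^2 - 257/68y - 24995/5236
  leading term y^2: subtract (143165/23571)·h_5 from 2603/2618y^2 - 257/68y - 24995/5236 → 185365/2619y + 185365/2619
  leading term y: no divisor's leading term divides it; move 185365/2619y to the remainder.
  leading term 1: no divisor's leading term divides it; move 185365/2619 to the remainder.
  remainder 185365/2619y + 185365/2619 ≠ 0; add h_6 = 185365/2619y + 185365/2619 to the basis.

The other S-polynomials (S(f_1,h_4), S(f_2,h_4), S(f_3,h_4), S(f_1,h_5), S(f_2,h_5), S(f_3,h_5), S(h_4,h_5), S(f_1,h_6), S(f_2,h_6), S(f_3,h_6), S(h_4,h_6), S(h_5,h_6)) all reduce to 0 modulo the current basis, so we have a Gröbner basis.
Inter-reduce: drop elements whose leading term is divisible by another's, tail-reduce, and make monic.
Reduced Gröbner basis: {x + 3, y + 1}.

The lex basis is triangular: the last element involves only y. Solving y + 1 = 0 gives y ∈ {-1}; substituting each value into the earlier elements determines the remaining variables.
  y = -1: the earlier basis element becomes x + 3 = 0, giving x = -3 — point (-3, -1).
Substituting each solution back into the original system confirms all equations vanish.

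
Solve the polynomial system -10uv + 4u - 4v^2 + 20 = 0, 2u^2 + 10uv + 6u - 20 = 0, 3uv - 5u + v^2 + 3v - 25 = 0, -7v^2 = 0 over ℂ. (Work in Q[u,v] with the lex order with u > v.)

Compute a lex Gröbner basis by Buchberger's algorithm.
f_1 = -10uv + 4u - 4v^2 + 20, LT = uv.
f_2 = 2u^2 + 10uv + 6u - 20, LT = u^2.
f_3 = 3uv - 5u + v^2 + 3v - 25, LT = uv.
f_4 = -7v^2, LT = v^2.

S(f_1,f_2): lcm = u^2v. S = -2/5u^2 - 23/5uv^2 - 3uv - 2u + 10v.
  reduce S modulo (f_1, f_2, f_3, f_4):
  remainder -242/125u + 4/5v - 242/25 ≠ 0; add h_5 = -242/125u + 4/5v - 242/25 to the basis.

S(f_1,f_3): lcm = uv. S = 19/15u + 1/15v^2 - v + 19/3.
  reduce S modulo (f_1, f_2, f_3, f_4, h_5):
  remainder -173/363v ≠ 0; add h_6 = -173/363v to the basis.

The other S-polynomials (S(f_1,f_4), S(f_2,f_3), S(f_2,f_4), S(f_3,f_4), S(f_1,h_5), S(f_2,h_5), S(f_3,h_5), S(f_4,h_5), S(f_1,h_6), S(f_2,h_6), S(f_3,h_6), S(f_4,h_6), S(h_5,h_6)) all reduce to 0 modulo the current basis, so we have a Gröbner basis.
Inter-reduce: drop elements whose leading term is divisible by another's, tail-reduce, and make monic.
Reduced Gröbner basis: {u + 5, v}.

Elimination: the polynomial v lies in the elimination ideal for v, so v ∈ {0}. For each such v, the remaining basis elements (now univariate) give the rest of the solution.
  v = 0: the earlier basis element becomes u + 5 = 0, giving u = -5 — point (-5, 0).

{(-5, 0)}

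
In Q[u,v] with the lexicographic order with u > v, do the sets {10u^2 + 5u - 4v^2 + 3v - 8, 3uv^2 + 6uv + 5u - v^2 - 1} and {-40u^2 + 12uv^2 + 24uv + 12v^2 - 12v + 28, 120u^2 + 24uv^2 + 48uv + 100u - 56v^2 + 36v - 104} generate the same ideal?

Yes, the ideals are equal.

Equality of ideals is decidable: compute both reduced Gröbner bases (unique for the ordering) and check whether they agree.
Buchberger on the first generating set:
f_1 = 10u^2 + 5u - 4v^2 + 3v - 8, LT = u^2.
f_2 = 3uv^2 + 6uv + 5u - v^2 - 1, LT = uv^2.

S(f_1,f_2): lcm = u^2v^2. S = -2u^2v - 5/3u^2 + 5/6uv^2 + 1/3u - 2/5v^4 + 3/10v^3 - 4/5v^2.
  reduce S modulo (f_1, f_2):
  remainder -2/3uv - 2/9u - 2/5v^4 - 1/2v^3 - 53/90v^2 - 11/10v - 19/18 ≠ 0; add g_3 = -2/3uv - 2/9u - 2/5v^4 - 1/2v^3 - 53/90v^2 - 11/10v - 19/18 to the basis.

S(f_2,g_3): lcm = uv^2. S = 5/3uv + 5/3u - 3/5v^5 - 3/4v^4 - 53/60v^3 - 119/60v^2 - 19/12v - 1/3.
  reduce S modulo (f_1, f_2, g_3):
  remainder 10/9u - 3/5v^5 - 7/4v^4 - 32/15v^3 - 311/90v^2 - 13/3v - 107/36 ≠ 0; add g_4 = 10/9u - 3/5v^5 - 7/4v^4 - 32/15v^3 - 311/90v^2 - 13/3v - 107/36 to the basis.

S(f_2,g_4): lcm = uv^2. S = 2uv + 5/3u + 27/50v^7 + 63/40v^6 + 48/25v^5 + 311/100v^4 + 39/10v^3 + 281/120v^2 - 1/3.
  reduce S modulo (f_1, f_2, g_3, g_4):
  remainder 27/50v^7 + 63/40v^6 + 123/50v^5 + 697/200v^4 + 108/25v^3 + 737/200v^2 + 3/5v - 33/40 ≠ 0; add g_5 = 27/50v^7 + 63/40v^6 + 123/50v^5 + 697/200v^4 + 108/25v^3 + 737/200v^2 + 3/5v - 33/40 to the basis.

S(g_3,g_4): lcm = uv. S = 1/3u + 27/50v^6 + 63/40v^5 + 63/25v^4 + 193/50v^3 + 287/60v^2 + 173/40v + 19/12.
  reduce S modulo (f_1, f_2, g_3, g_4, g_5):
  remainder 27/50v^6 + 351/200v^5 + 609/200v^4 + 9/2v^3 + 291/50v^2 + 45/8v + 99/40 ≠ 0; add g_6 = 27/50v^6 + 351/200v^5 + 609/200v^4 + 9/2v^3 + 291/50v^2 + 45/8v + 99/40 to the basis.

The other S-polynomials (S(f_1,g_3), S(f_1,g_4), S(f_1,g_5), S(f_2,g_5), S(g_3,g_5), S(g_4,g_5), S(f_1,g_6), S(f_2,g_6), S(g_3,g_6), S(g_4,g_6), S(g_5,g_6)) all reduce to 0 modulo the current basis, so we have a Gröbner basis.
Inter-reduce: drop elements whose leading term is divisible by another's, tail-reduce, and make monic.
Reduced Gröbner basis: {u - 27/50v^5 - 63/40v^4 - 48/25v^3 - 311/100v^2 - 39/10v - 107/40, v^6 + 13/4v^5 + 203/36v^4 + 25/3v^3 + 97/9v^2 + 125/12v + 55/12}.

Buchberger on the second generating set:
h_1 = -40u^2 + 12uv^2 + 24uv + 12v^2 - 12v + 28, LT = u^2.
h_2 = 120u^2 + 24uv^2 + 48uv + 100u - 56v^2 + 36v - 104, LT = u^2.

S(h_1,h_2): lcm = u^2. S = -1/2uv^2 - uv - 5/6u + 1/6v^2 + 1/6.
  reduce S modulo (h_1, h_2):
  remainder -1/2uv^2 - uv - 5/6u + 1/6v^2 + 1/6 ≠ 0; add k_3 = -1/2uv^2 - uv - 5/6u + 1/6v^2 + 1/6 to the basis.

S(h_1,k_3): lcm = u^2v^2. S = -2u^2v - 5/3u^2 - 3/10uv^4 - 3/5uv^3 + 1/3uv^2 + 1/3u - 3/10v^4 + 3/10v^3 - 7/10v^2.
  reduce S modulo (h_1, h_2, k_3):
  remainder -2/3uv - 2/9u - 2/5v^4 - 1/2v^3 - 53/90v^2 - 11/10v - 19/18 ≠ 0; add k_4 = -2/3uv - 2/9u - 2/5v^4 - 1/2v^3 - 53/90v^2 - 11/10v - 19/18 to the basis.

S(k_3,k_4): lcm = uv^2. S = 5/3uv + 5/3u - 3/5v^5 - 3/4v^4 - 53/60v^3 - 119/60v^2 - 19/12v - 1/3.
  reduce S modulo (h_1, h_2, k_3, k_4):
  remainder 10/9u - 3/5v^5 - 7/4v^4 - 32/15v^3 - 311/90v^2 - 13/3v - 107/36 ≠ 0; add k_5 = 10/9u - 3/5v^5 - 7/4v^4 - 32/15v^3 - 311/90v^2 - 13/3v - 107/36 to the basis.

S(k_3,k_5): lcm = uv^2. S = 2uv + 5/3u + 27/50v^7 + 63/40v^6 + 48/25v^5 + 311/100v^4 + 39/10v^3 + 281/120v^2 - 1/3.
  reduce S modulo (h_1, h_2, k_3, k_4, k_5):
  remainder 27/50v^7 + 63/40v^6 + 123/50v^5 + 697/200v^4 + 108/25v^3 + 737/200v^2 + 3/5v - 33/40 ≠ 0; add k_6 = 27/50v^7 + 63/40v^6 + 123/50v^5 + 697/200v^4 + 108/25v^3 + 737/200v^2 + 3/5v - 33/40 to the basis.

S(k_4,k_5): lcm = uv. S = 1/3u + 27/50v^6 + 63/40v^5 + 63/25v^4 + 193/50v^3 + 287/60v^2 + 173/40v + 19/12.
  reduce S modulo (h_1, h_2, k_3, k_4, k_5, k_6):
  remainder 27/50v^6 + 351/200v^5 + 609/200v^4 + 9/2v^3 + 291/50v^2 + 45/8v + 99/40 ≠ 0; add k_7 = 27/50v^6 + 351/200v^5 + 609/200v^4 + 9/2v^3 + 291/50v^2 + 45/8v + 99/40 to the basis.

The other S-polynomials (S(h_2,k_3), S(h_1,k_4), S(h_2,k_4), S(h_1,k_5), S(h_2,k_5), S(h_1,k_6), S(h_2,k_6), S(k_3,k_6), S(k_4,k_6), S(k_5,k_6), S(h_1,k_7), S(h_2,k_7), S(k_3,k_7), S(k_4,k_7), S(k_5,k_7), S(k_6,k_7)) all reduce to 0 modulo the current basis, so we have a Gröbner basis.
Inter-reduce: drop elements whose leading term is divisible by another's, tail-reduce, and make monic.
Reduced Gröbner basis: {u - 27/50v^5 - 63/40v^4 - 48/25v^3 - 311/100v^2 - 39/10v - 107/40, v^6 + 13/4v^5 + 203/36v^4 + 25/3v^3 + 97/9v^2 + 125/12v + 55/12}.

Same reduced basis, so the two generating sets span the same ideal.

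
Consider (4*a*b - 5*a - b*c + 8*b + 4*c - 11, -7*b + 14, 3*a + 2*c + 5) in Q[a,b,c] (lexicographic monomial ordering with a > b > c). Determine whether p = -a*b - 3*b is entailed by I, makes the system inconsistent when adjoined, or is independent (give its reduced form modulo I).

First compute the reduced Gröbner basis of I by Buchberger's algorithm.
f_1 = 4*a*b - 5*a - b*c + 8*b + 4*c - 11, LT = a*b.
f_2 = -7*b + 14, LT = b.
f_3 = 3*a + 2*c + 5, LT = a.

The S-polynomials (S(f_1,f_2), S(f_1,f_3), S(f_2,f_3)) all reduce to 0 modulo the current basis, so we have a Gröbner basis.
Inter-reduce: drop elements whose leading term is divisible by another's, tail-reduce, and make monic.
Reduced Gröbner basis: {a + 2/3*c + 5/3, b - 2}.
Label its elements g_1 = a + 2/3*c + 5/3, g_2 = b - 2.

Reduce p = -a*b - 3*b modulo G:
  leading term a*b: subtract (-b)·g_1 from -a*b - 3*b → 2/3*b*c - 4/3*b
  leading term b*c: subtract (2/3*c)·g_2 from 2/3*b*c - 4/3*b → -4/3*b + 4/3*c
  leading term b: subtract (-4/3)·g_2 from -4/3*b + 4/3*c → 4/3*c - 8/3
  leading term c: no divisor's leading term divides it; move 4/3*c to the remainder.
  leading term 1: no divisor's leading term divides it; move -8/3 to the remainder.
  normal form = 4/3*c - 8/3.
The normal form is nonzero, so p ∉ I. Since p minus its normal form lies in I, I + (p) = I + (r) where r = 4/3*c - 8/3; decide whether this ideal is the whole ring.
Run Buchberger on G together with r (pairs among the g_i already reduce to 0 since G is a Gröbner basis):
g_1 = a + 2/3*c + 5/3, LT = a.
g_2 = b - 2, LT = b.
r = 4/3*c - 8/3, LT = c.

The S-polynomials (S(g_1,g_2), S(g_1,r), S(g_2,r)) all reduce to 0 modulo the current basis, so we have a Gröbner basis.
Inter-reduce: drop elements whose leading term is divisible by another's, tail-reduce, and make monic.
Reduced Gröbner basis: {a + 3, b - 2, c - 2}.
The reduced Gröbner basis of I + (p) is {a + 3, b - 2, c - 2} ≠ {1}, a proper ideal, so the enlarged system stays consistent: p is independent of I, with normal form 4/3*c - 8/3.

-a*b - 3*b is independent of I; its normal form modulo I is 4/3*c - 8/3.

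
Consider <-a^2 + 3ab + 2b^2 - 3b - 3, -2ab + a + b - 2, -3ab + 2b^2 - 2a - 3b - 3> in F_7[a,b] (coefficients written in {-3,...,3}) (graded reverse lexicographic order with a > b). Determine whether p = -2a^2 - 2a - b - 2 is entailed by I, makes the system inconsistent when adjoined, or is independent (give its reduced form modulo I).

First compute the reduced Gröbner basis of I by Buchberger's algorithm.
f_1 = -a^2 + 3ab + 2b^2 - 3b - 3, LT = a^2.
f_2 = -2ab + a + b - 2, LT = ab.
f_3 = -3ab + 2b^2 - 2a - 3b - 3, LT = ab.

S(f_1,f_2): lcm = a^2b. S = -3ab^2 - 2b^3 - 3a^2 - 3ab + 3b^2 - a + 3b.
  leading term ab^2: subtract (-2b)·f_2 from -3ab^2 - 2b^3 - 3a^2 - 3ab + 3b^2 - a + 3b → -2b^3 - 3a^2 - ab - 2b^2 - a - b
  leading term b^3: no divisor's leading term divides it; move -2b^3 to the remainder.
  leading term a^2: subtract (3)·f_1 from -3a^2 - ab - 2b^2 - a - b → -3ab - b^2 - a + b + 2
  leading term ab: subtract (-2)·f_2 from -3ab - b^2 - a + b + 2 → -b^2 + a + 3b - 2
  leading term b^2: no divisor's leading term divides it; move -b^2 to the remainder.
  leading term a: no divisor's leading term divides it; move a to the remainder.
  leading term b: no divisor's leading term divides it; move 3b to the remainder.
  leading term 1: no divisor's leading term divides it; move -2 to the remainder.
  remainder -2b^3 - b^2 + a + 3b - 2 ≠ 0; add h_4 = -2b^3 - b^2 + a + 3b - 2 to the basis.

S(f_1,f_3): lcm = a^2b. S = -2b^3 - 3a^2 - ab + 3b^2 - a + 3b.
  leading term b^3: subtract (1)·h_4 from -2b^3 - 3a^2 - ab + 3b^2 - a + 3b → -3a^2 - ab - 3b^2 - 2a + 2
  leading term a^2: subtract (3)·f_1 from -3a^2 - ab - 3b^2 - 2a + 2 → -3ab - 2b^2 - 2a + 2b - 3
  leading term ab: subtract (-2)·f_2 from -3ab - 2b^2 - 2a + 2b - 3 → -2b^2 - 3b
  leading term b^2: no divisor's leading term divides it; move -2b^2 to the remainder.
  leading term b: no divisor's leading term divides it; move -3b to the remainder.
  remainder -2b^2 - 3b ≠ 0; add h_5 = -2b^2 - 3b to the basis.

S(f_2,f_3): lcm = ab. S = 3b^2 + 2b.
  leading term b^2: subtract (2)·h_5 from 3b^2 + 2b → b
  leading term b: no divisor's leading term divides it; move b to the remainder.
  remainder b ≠ 0; add h_6 = b to the basis.

S(f_3,h_4): lcm = ab^3. S = -3b^4 - ab^2 + b^3 - 3a^2 - 2ab + b^2 - a.
  leading term b^4: subtract (-2b)·h_4 from -3b^4 - ab^2 + b^3 - 3a^2 - 2ab + b^2 - a → -ab^2 - b^3 - 3a^2 - a + 3b
  leading term ab^2: subtract (-3b)·f_2 from -ab^2 - b^3 - 3a^2 - a + 3b → -b^3 - 3a^2 + 3ab + 3b^2 - a - 3b
  leading term b^3: subtract (-3)·h_4 from -b^3 - 3a^2 + 3ab + 3b^2 - a - 3b → -3a^2 + 3ab + 2a - b + 1
  leading term a^2: subtract (3)·f_1 from -3a^2 + 3ab + 2a - b + 1 → ab + b^2 + 2a + b + 3
  leading term ab: subtract (3)·f_2 from ab + b^2 + 2a + b + 3 → b^2 - a - 2b + 2
  leading term b^2: subtract (3)·h_5 from b^2 - a - 2b + 2 → -a + 2
  leading term a: no divisor's leading term divides it; move -a to the remainder.
  leading term 1: no divisor's leading term divides it; move 2 to the remainder.
  remainder -a + 2 ≠ 0; add h_7 = -a + 2 to the basis.

The other S-polynomials (S(f_1,h_4), S(f_2,h_4), S(f_1,h_5), S(f_2,h_5), S(f_3,h_5), S(h_4,h_5), S(f_1,h_6), S(f_2,h_6), S(f_3,h_6), S(h_4,h_6), S(h_5,h_6), S(f_1,h_7), S(f_2,h_7), S(f_3,h_7), S(h_4,h_7), S(h_5,h_7), S(h_6,h_7)) all reduce to 0 modulo the current basis, so we have a Gröbner basis.
Inter-reduce: drop elements whose leading term is divisible by another's, tail-reduce, and make monic.
Reduced Gröbner basis: {a - 2, b}.
Label its elements g_1 = a - 2, g_2 = b.

Reduce p = -2a^2 - 2a - b - 2 modulo G:
  leading term a^2: subtract (-2a)·g_1 from -2a^2 - 2a - b - 2 → a - b - 2
  leading term a: subtract (1)·g_1 from a - b - 2 → -b
  leading term b: subtract (-1)·g_2 from -b → 0
  normal form = 0.
Since the normal form is 0, p ∈ I.

-2a^2 - 2a - b - 2 lies in I (it reduces to 0).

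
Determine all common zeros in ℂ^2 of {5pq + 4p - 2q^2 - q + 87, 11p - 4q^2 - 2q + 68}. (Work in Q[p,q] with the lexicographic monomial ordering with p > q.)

Compute a lex Gröbner basis by Buchberger's algorithm.
f_1 = 5pq + 4p - 2q^2 - q + 87, LT = pq.
f_2 = 11p - 4q^2 - 2q + 68, LT = p.

S(f_1,f_2): lcm = pq. S = 4/5p + 4/11q^3 - 12/55q^2 - 351/55q + 87/5.
  reduce S modulo (f_1, f_2):
  remainder 4/11q^3 + 4/55q^2 - 343/55q + 137/11 ≠ 0; add h_3 = 4/11q^3 + 4/55q^2 - 343/55q + 137/11 to the basis.

The other S-polynomials (S(f_1,h_3), S(f_2,h_3)) all reduce to 0 modulo the current basis, so we have a Gröbner basis.
Inter-reduce: drop elements whose leading term is divisible by another's, tail-reduce, and make monic.
Reduced Gröbner basis: {p - 4/11q^2 - 2/11q + 68/11, q^3 + 1/5q^2 - 343/20q + 137/4}.

From the last basis element, q^3 + 1/5q^2 - 343/20q + 137/4 = 0, so q takes values in {-5, 12/5 - sqrt(109)*I/10, 12/5 + sqrt(109)*I/10}. Each choice, substituted upward through the basis, yields the corresponding point(s) of the solution set.
  q = -5: the earlier basis element becomes p - 2 = 0, giving p = 2 — point (2, -5).
  q = 12/5 - sqrt(109)*I/10: the earlier basis element becomes p + 1113/275 + 53*sqrt(109)*I/275 = 0, giving p = -1113/275 - 53*sqrt(109)*I/275 — point (-1113/275 - 53*sqrt(109)*I/275, 12/5 - sqrt(109)*I/10).
  q = 12/5 + sqrt(109)*I/10: the earlier basis element becomes p + 1113/275 - 53*sqrt(109)*I/275 = 0, giving p = -1113/275 + 53*sqrt(109)*I/275 — point (-1113/275 + 53*sqrt(109)*I/275, 12/5 + sqrt(109)*I/10).

{(2, -5), (-1113/275 - 53*sqrt(109)*I/275, 12/5 - sqrt(109)*I/10), (-1113/275 + 53*sqrt(109)*I/275, 12/5 + sqrt(109)*I/10)}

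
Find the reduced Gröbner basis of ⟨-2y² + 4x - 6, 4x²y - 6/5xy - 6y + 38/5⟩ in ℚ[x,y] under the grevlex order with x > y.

G = {x³ - 9/5x² - 21/20x + 19/20y + 9/4, x²y - 3/10xy - 3/2y + 19/10, y² - 2x + 3}

f_1 = -2y² + 4x - 6, LT = y².
f_2 = 4x²y - 6/5xy - 6y + 38/5, LT = x²y.

S(f_1,f_2): lcm = x²y². S = -2x³ + 3/10xy² + 3x² + 3/2y² - 19/10y.
  reduce S modulo (f_1, f_2):
  remainder -2x³ + 18/5x² + 21/10x - 19/10y - 9/2 ≠ 0; add g_3 = -2x³ + 18/5x² + 21/10x - 19/10y - 9/2 to the basis.

The other S-polynomials (S(f_1,g_3), S(f_2,g_3)) all reduce to 0 modulo the current basis, so we have a Gröbner basis.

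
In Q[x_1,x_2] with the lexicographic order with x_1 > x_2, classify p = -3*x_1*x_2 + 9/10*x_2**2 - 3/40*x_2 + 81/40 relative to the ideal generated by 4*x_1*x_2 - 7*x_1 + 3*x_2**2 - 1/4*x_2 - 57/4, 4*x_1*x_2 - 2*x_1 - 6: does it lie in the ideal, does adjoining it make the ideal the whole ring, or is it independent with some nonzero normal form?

-3*x_1*x_2 + 9/10*x_2**2 - 3/40*x_2 + 81/40 lies in I (it reduces to 0).

First compute the reduced Gröbner basis of I by Buchberger's algorithm.
f_1 = 4*x_1*x_2 - 7*x_1 + 3*x_2**2 - 1/4*x_2 - 57/4, LT = x_1*x_2.
f_2 = 4*x_1*x_2 - 2*x_1 - 6, LT = x_1*x_2.

S(f_1,f_2): lcm = x_1*x_2. S = -5/4*x_1 + 3/4*x_2**2 - 1/16*x_2 - 33/16.
  reduce S modulo (f_1, f_2):
  remainder -5/4*x_1 + 3/4*x_2**2 - 1/16*x_2 - 33/16 ≠ 0; add h_3 = -5/4*x_1 + 3/4*x_2**2 - 1/16*x_2 - 33/16 to the basis.

S(f_1,h_3): lcm = x_1*x_2. S = -7/4*x_1 + 3/5*x_2**3 + 7/10*x_2**2 - 137/80*x_2 - 57/16.
  reduce S modulo (f_1, f_2, h_3):
  remainder 3/5*x_2**3 - 7/20*x_2**2 - 13/8*x_2 - 27/40 ≠ 0; add h_4 = 3/5*x_2**3 - 7/20*x_2**2 - 13/8*x_2 - 27/40 to the basis.

The other S-polynomials (S(f_2,h_3), S(f_1,h_4), S(f_2,h_4), S(h_3,h_4)) all reduce to 0 modulo the current basis, so we have a Gröbner basis.
Inter-reduce: drop elements whose leading term is divisible by another's, tail-reduce, and make monic.
Reduced Gröbner basis: {x_1 - 3/5*x_2**2 + 1/20*x_2 + 33/20, x_2**3 - 7/12*x_2**2 - 65/24*x_2 - 9/8}.
Label its elements g_1 = x_1 - 3/5*x_2**2 + 1/20*x_2 + 33/20, g_2 = x_2**3 - 7/12*x_2**2 - 65/24*x_2 - 9/8.

Reduce p = -3*x_1*x_2 + 9/10*x_2**2 - 3/40*x_2 + 81/40 modulo G:
  leading term x_1*x_2: subtract (-3*x_2)·g_1 from -3*x_1*x_2 + 9/10*x_2**2 - 3/40*x_2 + 81/40 → -9/5*x_2**3 + 21/20*x_2**2 + 39/8*x_2 + 81/40
  leading term x_2**3: subtract (-9/5)·g_2 from -9/5*x_2**3 + 21/20*x_2**2 + 39/8*x_2 + 81/40 → 0
  normal form = 0.
Since the normal form is 0, p ∈ I.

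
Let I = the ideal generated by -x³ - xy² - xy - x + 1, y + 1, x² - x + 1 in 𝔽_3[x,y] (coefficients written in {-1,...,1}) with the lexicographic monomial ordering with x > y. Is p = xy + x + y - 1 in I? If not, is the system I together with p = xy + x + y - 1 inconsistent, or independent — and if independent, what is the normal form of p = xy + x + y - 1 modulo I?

First compute the reduced Gröbner basis of I by Buchberger's algorithm.
f_1 = -x³ - xy² - xy - x + 1, LT = x³.
f_2 = y + 1, LT = y.
f_3 = x² - x + 1, LT = x².

S(f_1,f_3): lcm = x³. S = x² + xy² + xy - 1.
  reduce S modulo (f_1, f_2, f_3):
  remainder x + 1 ≠ 0; add h_4 = x + 1 to the basis.

The other S-polynomials (S(f_1,f_2), S(f_2,f_3), S(f_1,h_4), S(f_2,h_4), S(f_3,h_4)) all reduce to 0 modulo the current basis, so we have a Gröbner basis.
Inter-reduce: drop elements whose leading term is divisible by another's, tail-reduce, and make monic.
Reduced Gröbner basis: {x + 1, y + 1}.
Label its elements g_1 = x + 1, g_2 = y + 1.

Reduce p = xy + x + y - 1 modulo G:
  leading term xy: subtract (y)·g_1 from xy + x + y - 1 → x - 1
  leading term x: subtract (1)·g_1 from x - 1 → 1
  leading term 1: no divisor's leading term divides it; move 1 to the remainder.
  normal form = 1.
The normal form is nonzero, so p ∉ I. Since p minus its normal form lies in I, I + (p) = I + (r) where r = 1; decide whether this ideal is the whole ring.
Here r = 1 is a nonzero constant, hence a unit: 1 ∈ I + (p), the Gröbner basis of I + (p) is {1}, and the enlarged system has no common solution — adjoining p is inconsistent.

Adjoining xy + x + y - 1 makes the ideal the whole ring: the system is inconsistent.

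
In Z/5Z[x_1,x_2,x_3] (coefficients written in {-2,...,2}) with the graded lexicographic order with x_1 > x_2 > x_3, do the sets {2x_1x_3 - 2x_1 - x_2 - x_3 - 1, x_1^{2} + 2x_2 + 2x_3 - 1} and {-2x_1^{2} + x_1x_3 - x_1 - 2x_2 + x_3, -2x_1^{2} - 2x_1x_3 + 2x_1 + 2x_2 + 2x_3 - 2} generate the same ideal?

Since reduced Gröbner bases are canonical representatives of ideals under a given ordering, it suffices to compute and compare them.
Buchberger on the first generating set:
f_1 = 2x_1x_3 - 2x_1 - x_2 - x_3 - 1, LT = x_1x_3.
f_2 = x_1^{2} + 2x_2 + 2x_3 - 1, LT = x_1^{2}.

S(f_1,f_2): lcm = x_1^{2}x_3. S = -x_1^{2} + 2x_1x_2 + 2x_1x_3 - 2x_2x_3 - 2x_3^{2} + 2x_1 + x_3.
  leading term x_1^{2}: subtract (-1)·f_2 from -x_1^{2} + 2x_1x_2 + 2x_1x_3 - 2x_2x_3 - 2x_3^{2} + 2x_1 + x_3 → 2x_1x_2 + 2x_1x_3 - 2x_2x_3 - 2x_3^{2} + 2x_1 + 2x_2 - 2x_3 - 1
  leading term x_1x_2: no divisor's leading term divides it; move 2x_1x_2 to the remainder.
  leading term x_1x_3: subtract (1)·f_1 from 2x_1x_3 - 2x_2x_3 - 2x_3^{2} + 2x_1 + 2x_2 - 2x_3 - 1 → -2x_2x_3 - 2x_3^{2} - x_1 - 2x_2 - x_3
  leading term x_2x_3: no divisor's leading term divides it; move -2x_2x_3 to the remainder.
  leading term x_3^{2}: no divisor's leading term divides it; move -2x_3^{2} to the remainder.
  leading term x_1: no divisor's leading term divides it; move -x_1 to the remainder.
  leading term x_2: no divisor's leading term divides it; move -2x_2 to the remainder.
  leading term x_3: no divisor's leading term divides it; move -x_3 to the remainder.
  remainder 2x_1x_2 - 2x_2x_3 - 2x_3^{2} - x_1 - 2x_2 - x_3 ≠ 0; add g_3 = 2x_1x_2 - 2x_2x_3 - 2x_3^{2} - x_1 - 2x_2 - x_3 to the basis.

S(f_1,g_3): lcm = x_1x_2x_3. S = x_2x_3^{2} + x_3^{3} - x_1x_2 - 2x_1x_3 + 2x_2^{2} - 2x_2x_3 - 2x_3^{2} + 2x_2.
  leading term x_2x_3^{2}: no divisor's leading term divides it; move x_2x_3^{2} to the remainder.
  leading term x_3^{3}: no divisor's leading term divides it; move x_3^{3} to the remainder.
  leading term x_1x_2: subtract (2)·g_3 from -x_1x_2 - 2x_1x_3 + 2x_2^{2} - 2x_2x_3 - 2x_3^{2} + 2x_2 → -2x_1x_3 + 2x_2^{2} + 2x_2x_3 + 2x_3^{2} + 2x_1 + x_2 + 2x_3
  leading term x_1x_3: subtract (-1)·f_1 from -2x_1x_3 + 2x_2^{2} + 2x_2x_3 + 2x_3^{2} + 2x_1 + x_2 + 2x_3 → 2x_2^{2} + 2x_2x_3 + 2x_3^{2} + x_3 - 1
  leading term x_2^{2}: no divisor's leading term divides it; move 2x_2^{2} to the remainder.
  leading term x_2x_3: no divisor's leading term divides it; move 2x_2x_3 to the remainder.
  leading term x_3^{2}: no divisor's leading term divides it; move 2x_3^{2} to the remainder.
  leading term x_3: no divisor's leading term divides it; move x_3 to the remainder.
  leading term 1: no divisor's leading term divides it; move -1 to the remainder.
  remainder x_2x_3^{2} + x_3^{3} + 2x_2^{2} + 2x_2x_3 + 2x_3^{2} + x_3 - 1 ≠ 0; add g_4 = x_2x_3^{2} + x_3^{3} + 2x_2^{2} + 2x_2x_3 + 2x_3^{2} + x_3 - 1 to the basis.

The other S-polynomials (S(f_2,g_3), S(f_1,g_4), S(f_2,g_4), S(g_3,g_4)) all reduce to 0 modulo the current basis, so we have a Gröbner basis.
Inter-reduce: drop elements whose leading term is divisible by another's, tail-reduce, and make monic.
Reduced Gröbner basis: {x_2x_3^{2} + x_3^{3} + 2x_2^{2} + 2x_2x_3 + 2x_3^{2} + x_3 - 1, x_1^{2} + 2x_2 + 2x_3 - 1, x_1x_2 - x_2x_3 - x_3^{2} + 2x_1 - x_2 + 2x_3, x_1x_3 - x_1 + 2x_2 + 2x_3 + 2}.

Buchberger on the second generating set:
h_1 = -2x_1^{2} + x_1x_3 - x_1 - 2x_2 + x_3, LT = x_1^{2}.
h_2 = -2x_1^{2} - 2x_1x_3 + 2x_1 + 2x_2 + 2x_3 - 2, LT = x_1^{2}.

S(h_1,h_2): lcm = x_1^{2}. S = x_1x_3 - x_1 + 2x_2 - 2x_3 - 1.
  leading term x_1x_3: no divisor's leading term divides it; move x_1x_3 to the remainder.
  leading term x_1: no divisor's leading term divides it; move -x_1 to the remainder.
  leading term x_2: no divisor's leading term divides it; move 2x_2 to the remainder.
  leading term x_3: no divisor's leading term divides it; move -2x_3 to the remainder.
  leading term 1: no divisor's leading term divides it; move -1 to the remainder.
  remainder x_1x_3 - x_1 + 2x_2 - 2x_3 - 1 ≠ 0; add k_3 = x_1x_3 - x_1 + 2x_2 - 2x_3 - 1 to the basis.

S(h_1,k_3): lcm = x_1^{2}x_3. S = 2x_1x_3^{2} + x_1^{2} - 2x_1x_2 + x_2x_3 + 2x_3^{2} + x_1.
  leading term x_1x_3^{2}: subtract (2x_3)·k_3 from 2x_1x_3^{2} + x_1^{2} - 2x_1x_2 + x_2x_3 + 2x_3^{2} + x_1 → x_1^{2} - 2x_1x_2 + 2x_1x_3 + 2x_2x_3 + x_3^{2} + x_1 + 2x_3
  leading term x_1^{2}: subtract (2)·h_1 from x_1^{2} - 2x_1x_2 + 2x_1x_3 + 2x_2x_3 + x_3^{2} + x_1 + 2x_3 → -2x_1x_2 + 2x_2x_3 + x_3^{2} - 2x_1 - x_2
  leading term x_1x_2: no divisor's leading term divides it; move -2x_1x_2 to the remainder.
  leading term x_2x_3: no divisor's leading term divides it; move 2x_2x_3 to the remainder.
  leading term x_3^{2}: no divisor's leading term divides it; move x_3^{2} to the remainder.
  leading term x_1: no divisor's leading term divides it; move -2x_1 to the remainder.
  leading term x_2: no divisor's leading term divides it; move -x_2 to the remainder.
  remainder -2x_1x_2 + 2x_2x_3 + x_3^{2} - 2x_1 - x_2 ≠ 0; add k_4 = -2x_1x_2 + 2x_2x_3 + x_3^{2} - 2x_1 - x_2 to the basis.

S(k_3,k_4): lcm = x_1x_2x_3. S = x_2x_3^{2} - 2x_3^{3} - x_1x_2 - x_1x_3 + 2x_2^{2} - x_2.
  leading term x_2x_3^{2}: no divisor's leading term divides it; move x_2x_3^{2} to the remainder.
  leading term x_3^{3}: no divisor's leading term divides it; move -2x_3^{3} to the remainder.
  leading term x_1x_2: subtract (-2)·k_4 from -x_1x_2 - x_1x_3 + 2x_2^{2} - x_2 → -x_1x_3 + 2x_2^{2} - x_2x_3 + 2x_3^{2} + x_1 + 2x_2
  leading term x_1x_3: subtract (-1)·k_3 from -x_1x_3 + 2x_2^{2} - x_2x_3 + 2x_3^{2} + x_1 + 2x_2 → 2x_2^{2} - x_2x_3 + 2x_3^{2} - x_2 - 2x_3 - 1
  leading term x_2^{2}: no divisor's leading term divides it; move 2x_2^{2} to the remainder.
  leading term x_2x_3: no divisor's leading term divides it; move -x_2x_3 to the remainder.
  leading term x_3^{2}: no divisor's leading term divides it; move 2x_3^{2} to the remainder.
  leading term x_2: no divisor's leading term divides it; move -x_2 to the remainder.
  leading term x_3: no divisor's leading term divides it; move -2x_3 to the remainder.
  leading term 1: no divisor's leading term divides it; move -1 to the remainder.
  remainder x_2x_3^{2} - 2x_3^{3} + 2x_2^{2} - x_2x_3 + 2x_3^{2} - x_2 - 2x_3 - 1 ≠ 0; add k_5 = x_2x_3^{2} - 2x_3^{3} + 2x_2^{2} - x_2x_3 + 2x_3^{2} - x_2 - 2x_3 - 1 to the basis.

The other S-polynomials (S(h_2,k_3), S(h_1,k_4), S(h_2,k_4), S(h_1,k_5), S(h_2,k_5), S(k_3,k_5), S(k_4,k_5)) all reduce to 0 modulo the current basis, so we have a Gröbner basis.
Inter-reduce: drop elements whose leading term is divisible by another's, tail-reduce, and make monic.
Reduced Gröbner basis: {x_2x_3^{2} - 2x_3^{3} + 2x_2^{2} - x_2x_3 + 2x_3^{2} - x_2 - 2x_3 - 1, x_1^{2} + 2x_2 + x_3 + 2, x_1x_2 - x_2x_3 + 2x_3^{2} + x_1 - 2x_2, x_1x_3 - x_1 + 2x_2 - 2x_3 - 1}.

These differ, so the ideals are not equal.

No, the ideals differ.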